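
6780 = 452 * 15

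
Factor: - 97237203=  -  3^1*7^1*29^1*159667^1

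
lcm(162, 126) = 1134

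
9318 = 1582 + 7736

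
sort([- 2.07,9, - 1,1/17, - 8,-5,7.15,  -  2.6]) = [ - 8,-5, -2.6, - 2.07, - 1,1/17,7.15,9]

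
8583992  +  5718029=14302021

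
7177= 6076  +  1101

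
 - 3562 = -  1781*2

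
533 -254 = 279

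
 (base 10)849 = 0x351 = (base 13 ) 504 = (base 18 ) 2B3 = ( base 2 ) 1101010001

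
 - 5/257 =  - 1  +  252/257 = -  0.02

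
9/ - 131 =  - 1+122/131 = - 0.07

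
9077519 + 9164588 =18242107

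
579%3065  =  579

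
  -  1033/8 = -130 + 7/8 = -129.12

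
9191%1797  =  206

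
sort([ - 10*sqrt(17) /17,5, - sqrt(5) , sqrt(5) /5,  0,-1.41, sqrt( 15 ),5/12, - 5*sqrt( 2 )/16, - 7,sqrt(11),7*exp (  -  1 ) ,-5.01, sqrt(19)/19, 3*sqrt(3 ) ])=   [ - 7, - 5.01, - 10 * sqrt(17) /17, - sqrt(5 ),- 1.41, - 5*sqrt(2) /16, 0,sqrt(19)/19, 5/12, sqrt(5 )/5, 7 * exp( - 1),sqrt( 11),sqrt( 15 ),5,3*sqrt (3) ]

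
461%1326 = 461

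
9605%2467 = 2204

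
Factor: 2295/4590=1/2 = 2^( - 1 )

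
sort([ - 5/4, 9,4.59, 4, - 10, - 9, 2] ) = [ - 10, - 9,-5/4, 2 , 4,4.59,9]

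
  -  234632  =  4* ( - 58658 )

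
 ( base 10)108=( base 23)4G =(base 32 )3c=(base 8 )154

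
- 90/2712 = - 1 + 437/452 = - 0.03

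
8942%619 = 276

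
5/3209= 5/3209  =  0.00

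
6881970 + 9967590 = 16849560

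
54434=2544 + 51890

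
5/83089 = 5/83089 = 0.00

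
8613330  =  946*9105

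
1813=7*259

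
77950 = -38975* ( -2) 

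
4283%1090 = 1013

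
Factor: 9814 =2^1 * 7^1*701^1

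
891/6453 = 33/239 = 0.14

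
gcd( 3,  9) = 3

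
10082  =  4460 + 5622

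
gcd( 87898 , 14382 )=2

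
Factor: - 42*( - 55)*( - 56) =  - 2^4*3^1*5^1*7^2*11^1 = - 129360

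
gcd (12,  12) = 12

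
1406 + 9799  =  11205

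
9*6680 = 60120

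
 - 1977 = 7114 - 9091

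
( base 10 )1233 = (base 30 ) 1b3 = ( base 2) 10011010001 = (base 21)2GF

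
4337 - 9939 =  - 5602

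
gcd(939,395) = 1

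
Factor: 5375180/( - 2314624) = - 2^( - 5 )*5^1*13^( - 2)* 107^( - 1 )*268759^1 = - 1343795/578656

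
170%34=0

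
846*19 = 16074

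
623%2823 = 623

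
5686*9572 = 54426392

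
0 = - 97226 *0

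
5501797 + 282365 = 5784162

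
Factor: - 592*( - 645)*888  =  2^7*3^2*5^1*37^2 * 43^1 = 339073920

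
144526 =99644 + 44882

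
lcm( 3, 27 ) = 27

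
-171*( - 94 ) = 16074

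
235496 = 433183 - 197687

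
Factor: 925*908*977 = 2^2*5^2 * 37^1*227^1*977^1  =  820582300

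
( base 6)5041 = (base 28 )1BD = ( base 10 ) 1105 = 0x451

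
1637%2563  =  1637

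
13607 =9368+4239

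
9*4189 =37701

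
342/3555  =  38/395 = 0.10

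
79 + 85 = 164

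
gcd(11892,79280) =3964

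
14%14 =0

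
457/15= 30 + 7/15 = 30.47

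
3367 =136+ 3231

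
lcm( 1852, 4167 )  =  16668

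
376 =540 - 164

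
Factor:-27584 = -2^6*431^1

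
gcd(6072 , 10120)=2024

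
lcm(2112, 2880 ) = 31680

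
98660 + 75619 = 174279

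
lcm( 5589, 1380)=111780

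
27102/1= 27102 = 27102.00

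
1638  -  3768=-2130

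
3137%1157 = 823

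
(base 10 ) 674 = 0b1010100010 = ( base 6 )3042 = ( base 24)142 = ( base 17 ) 25b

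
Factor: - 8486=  - 2^1*4243^1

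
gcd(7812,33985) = 7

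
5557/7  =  793 + 6/7 = 793.86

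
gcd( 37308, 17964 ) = 12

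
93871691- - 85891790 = 179763481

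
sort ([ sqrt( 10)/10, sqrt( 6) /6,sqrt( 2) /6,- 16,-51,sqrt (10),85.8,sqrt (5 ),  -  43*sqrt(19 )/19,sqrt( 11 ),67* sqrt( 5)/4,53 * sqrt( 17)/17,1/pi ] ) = [-51,- 16,-43*sqrt( 19 ) /19,sqrt( 2)/6,sqrt( 10) /10,1/pi,sqrt( 6 )/6,sqrt( 5 ),  sqrt (10 ),  sqrt(11 ), 53* sqrt(17)/17,67*sqrt(5 )/4,85.8]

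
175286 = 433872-258586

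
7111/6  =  7111/6 =1185.17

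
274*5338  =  1462612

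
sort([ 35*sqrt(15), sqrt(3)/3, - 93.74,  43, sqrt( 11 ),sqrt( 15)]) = [ - 93.74, sqrt( 3)/3, sqrt( 11), sqrt( 15), 43, 35*sqrt( 15 )]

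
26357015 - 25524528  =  832487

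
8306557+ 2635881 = 10942438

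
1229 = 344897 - 343668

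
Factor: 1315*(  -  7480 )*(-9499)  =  2^3*5^2*7^1 * 11^1 * 17^1*  23^1*59^1*263^1 = 93434063800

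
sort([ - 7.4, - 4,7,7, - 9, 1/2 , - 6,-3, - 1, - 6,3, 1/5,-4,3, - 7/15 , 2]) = [ - 9, - 7.4,  -  6, - 6 , - 4 , - 4, - 3 , - 1, - 7/15 , 1/5 , 1/2 , 2,3,  3,7, 7] 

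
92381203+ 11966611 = 104347814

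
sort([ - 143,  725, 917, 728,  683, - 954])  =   [ -954, - 143,683, 725 , 728,917] 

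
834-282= 552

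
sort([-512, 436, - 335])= [ - 512, - 335,436]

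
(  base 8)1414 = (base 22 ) 1DA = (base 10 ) 780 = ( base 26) 140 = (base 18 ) 276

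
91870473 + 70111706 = 161982179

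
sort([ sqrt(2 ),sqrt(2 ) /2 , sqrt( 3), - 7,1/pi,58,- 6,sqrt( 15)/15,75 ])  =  [ - 7, - 6,sqrt(15) /15,1/pi,sqrt(2 ) /2, sqrt(2),sqrt(3 ) , 58, 75 ] 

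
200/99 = 2 + 2/99   =  2.02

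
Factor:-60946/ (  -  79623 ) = 2^1*3^( - 4 ) * 31^1 = 62/81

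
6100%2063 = 1974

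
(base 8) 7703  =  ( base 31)465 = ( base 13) 1AB5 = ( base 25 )6BA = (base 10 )4035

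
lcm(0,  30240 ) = 0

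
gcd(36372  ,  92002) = 2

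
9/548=9/548 = 0.02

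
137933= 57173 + 80760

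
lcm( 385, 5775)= 5775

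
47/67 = 47/67= 0.70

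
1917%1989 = 1917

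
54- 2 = 52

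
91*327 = 29757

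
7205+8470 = 15675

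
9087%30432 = 9087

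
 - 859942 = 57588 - 917530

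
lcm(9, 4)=36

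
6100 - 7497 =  - 1397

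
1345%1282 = 63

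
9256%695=221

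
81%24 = 9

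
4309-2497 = 1812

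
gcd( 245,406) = 7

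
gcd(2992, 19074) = 374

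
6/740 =3/370 = 0.01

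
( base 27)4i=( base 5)1001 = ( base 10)126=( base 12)A6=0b1111110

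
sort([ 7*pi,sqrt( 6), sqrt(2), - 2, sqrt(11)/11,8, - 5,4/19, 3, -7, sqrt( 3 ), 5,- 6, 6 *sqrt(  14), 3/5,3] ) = [ - 7, - 6, - 5, - 2, 4/19 , sqrt( 11)/11, 3/5, sqrt(2),sqrt(3), sqrt(6),3,3,5, 8, 7*pi,6*sqrt(14 )]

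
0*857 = 0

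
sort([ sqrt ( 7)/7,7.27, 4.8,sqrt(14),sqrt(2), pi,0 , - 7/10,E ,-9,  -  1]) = [ - 9, - 1, - 7/10,0,sqrt ( 7 ) /7, sqrt(2),E,pi,sqrt( 14 ),4.8, 7.27]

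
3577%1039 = 460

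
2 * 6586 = 13172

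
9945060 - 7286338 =2658722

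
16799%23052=16799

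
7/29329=7/29329 = 0.00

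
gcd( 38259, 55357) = 1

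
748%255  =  238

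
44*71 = 3124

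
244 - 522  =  -278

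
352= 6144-5792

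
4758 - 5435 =-677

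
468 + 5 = 473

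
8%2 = 0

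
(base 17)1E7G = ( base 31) 9eb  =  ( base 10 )9094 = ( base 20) 12EE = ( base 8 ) 21606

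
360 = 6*60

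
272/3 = 272/3=90.67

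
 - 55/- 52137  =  55/52137 = 0.00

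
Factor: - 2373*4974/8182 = -3^2*7^1*113^1*829^1*4091^( - 1 ) = - 5901651/4091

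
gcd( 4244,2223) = 1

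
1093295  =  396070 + 697225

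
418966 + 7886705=8305671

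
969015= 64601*15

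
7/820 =7/820 = 0.01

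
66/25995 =22/8665 = 0.00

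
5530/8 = 2765/4 = 691.25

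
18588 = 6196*3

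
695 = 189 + 506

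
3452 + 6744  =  10196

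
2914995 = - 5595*(-521)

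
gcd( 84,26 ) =2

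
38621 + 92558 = 131179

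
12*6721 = 80652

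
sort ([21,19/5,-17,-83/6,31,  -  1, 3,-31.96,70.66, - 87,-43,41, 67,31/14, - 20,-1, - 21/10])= [-87 , - 43, -31.96, - 20,-17, - 83/6, - 21/10, - 1, - 1 , 31/14,3, 19/5,21,31, 41,  67, 70.66]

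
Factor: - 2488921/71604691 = -83^1 * 157^1*191^1*7607^( -1 )*9413^( - 1 ) 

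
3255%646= 25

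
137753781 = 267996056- 130242275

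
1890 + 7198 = 9088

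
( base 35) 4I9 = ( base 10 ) 5539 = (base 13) 26a1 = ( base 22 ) B9H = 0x15a3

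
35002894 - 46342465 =-11339571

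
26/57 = 26/57 = 0.46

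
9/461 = 9/461 = 0.02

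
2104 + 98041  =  100145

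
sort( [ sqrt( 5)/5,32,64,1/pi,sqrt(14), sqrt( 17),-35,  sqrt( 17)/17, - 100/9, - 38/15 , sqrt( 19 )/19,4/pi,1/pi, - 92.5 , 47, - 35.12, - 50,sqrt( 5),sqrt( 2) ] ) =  [ - 92.5, - 50, - 35.12, - 35,  -  100/9,-38/15,sqrt( 19)/19,sqrt( 17)/17,1/pi,  1/pi,sqrt ( 5)/5,4/pi,sqrt(2),sqrt( 5 ) , sqrt( 14) , sqrt( 17),32,47,64] 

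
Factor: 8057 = 7^1*1151^1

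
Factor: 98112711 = 3^1*32704237^1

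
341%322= 19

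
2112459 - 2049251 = 63208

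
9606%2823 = 1137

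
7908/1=7908 = 7908.00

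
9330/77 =121  +  13/77 = 121.17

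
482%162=158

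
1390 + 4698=6088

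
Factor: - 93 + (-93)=-186= - 2^1* 3^1*31^1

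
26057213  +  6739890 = 32797103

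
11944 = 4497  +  7447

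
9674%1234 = 1036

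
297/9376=297/9376 = 0.03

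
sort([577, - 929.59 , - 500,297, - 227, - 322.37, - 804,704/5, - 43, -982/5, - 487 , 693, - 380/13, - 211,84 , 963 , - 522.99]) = [ - 929.59, - 804, - 522.99, - 500, - 487, - 322.37, - 227, - 211,-982/5, - 43, - 380/13, 84, 704/5,297, 577,693, 963]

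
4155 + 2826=6981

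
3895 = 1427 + 2468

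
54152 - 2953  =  51199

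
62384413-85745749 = - 23361336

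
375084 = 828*453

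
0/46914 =0 = 0.00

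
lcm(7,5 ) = 35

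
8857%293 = 67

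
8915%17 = 7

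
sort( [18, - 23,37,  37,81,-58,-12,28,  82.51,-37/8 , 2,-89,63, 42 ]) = [ - 89, - 58, - 23, - 12, - 37/8,  2, 18,28,37,37, 42 , 63,81,82.51]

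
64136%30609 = 2918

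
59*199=11741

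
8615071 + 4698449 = 13313520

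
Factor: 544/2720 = 1/5  =  5^( - 1)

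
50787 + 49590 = 100377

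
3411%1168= 1075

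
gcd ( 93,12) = 3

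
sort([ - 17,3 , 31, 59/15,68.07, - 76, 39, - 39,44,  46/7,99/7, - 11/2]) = [ - 76, -39,  -  17, - 11/2, 3, 59/15,  46/7,99/7,31, 39,44, 68.07]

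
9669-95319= - 85650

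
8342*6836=57025912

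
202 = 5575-5373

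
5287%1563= 598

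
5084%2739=2345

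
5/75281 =5/75281 = 0.00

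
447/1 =447 = 447.00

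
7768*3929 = 30520472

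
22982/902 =25+216/451 = 25.48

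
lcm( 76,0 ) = 0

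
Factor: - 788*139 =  - 2^2*139^1*197^1 = - 109532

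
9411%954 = 825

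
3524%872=36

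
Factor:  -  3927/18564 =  - 2^( - 2 )*11^1*13^( - 1 )  =  - 11/52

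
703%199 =106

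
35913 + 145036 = 180949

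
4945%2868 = 2077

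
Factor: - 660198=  - 2^1*3^1*7^1*11^1 * 1429^1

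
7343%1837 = 1832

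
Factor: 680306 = 2^1*11^1*17^2*107^1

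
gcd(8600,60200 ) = 8600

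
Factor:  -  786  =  -2^1*3^1*131^1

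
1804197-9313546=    - 7509349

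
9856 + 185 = 10041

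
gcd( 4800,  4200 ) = 600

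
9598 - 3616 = 5982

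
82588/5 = 82588/5=16517.60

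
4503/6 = 750  +  1/2 = 750.50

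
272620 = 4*68155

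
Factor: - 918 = - 2^1  *  3^3 * 17^1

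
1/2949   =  1/2949 = 0.00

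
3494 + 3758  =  7252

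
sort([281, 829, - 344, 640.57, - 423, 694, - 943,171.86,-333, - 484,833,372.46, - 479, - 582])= [ - 943, - 582,-484,-479, - 423, - 344, - 333,171.86 , 281,372.46,640.57 , 694,829,833 ]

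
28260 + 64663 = 92923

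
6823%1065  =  433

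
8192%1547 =457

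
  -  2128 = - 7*304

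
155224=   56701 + 98523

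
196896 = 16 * 12306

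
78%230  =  78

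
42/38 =21/19 = 1.11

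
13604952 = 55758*244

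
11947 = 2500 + 9447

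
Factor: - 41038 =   -  2^1*17^2*71^1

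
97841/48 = 2038 + 17/48 = 2038.35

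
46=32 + 14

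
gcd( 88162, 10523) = 17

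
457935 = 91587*5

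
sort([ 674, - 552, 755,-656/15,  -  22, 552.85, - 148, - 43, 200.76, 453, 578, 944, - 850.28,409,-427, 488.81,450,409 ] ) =[ - 850.28, - 552 , - 427, - 148,  -  656/15, - 43,- 22, 200.76, 409, 409, 450, 453, 488.81, 552.85, 578, 674 , 755, 944] 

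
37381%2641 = 407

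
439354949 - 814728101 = -375373152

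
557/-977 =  - 557/977 = -0.57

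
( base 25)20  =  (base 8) 62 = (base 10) 50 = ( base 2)110010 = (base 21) 28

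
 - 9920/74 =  -135 + 35/37 = - 134.05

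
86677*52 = 4507204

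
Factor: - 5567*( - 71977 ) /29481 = 400695959/29481 =3^( - 1)*19^1 * 31^( - 1) * 167^1*293^1*317^( - 1 ) * 431^1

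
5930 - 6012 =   -  82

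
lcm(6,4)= 12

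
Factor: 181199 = 181199^1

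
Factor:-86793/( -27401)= 3^1*7^1*11^( - 1)*47^ (- 1)*53^( - 1)*  4133^1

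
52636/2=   26318 = 26318.00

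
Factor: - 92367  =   - 3^3*11^1*311^1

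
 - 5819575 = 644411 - 6463986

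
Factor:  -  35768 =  - 2^3*17^1*263^1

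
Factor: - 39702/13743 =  - 26/9 = - 2^1 * 3^( - 2)*13^1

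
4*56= 224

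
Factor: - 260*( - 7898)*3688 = 7573234240 = 2^6*5^1*11^1*13^1* 359^1*461^1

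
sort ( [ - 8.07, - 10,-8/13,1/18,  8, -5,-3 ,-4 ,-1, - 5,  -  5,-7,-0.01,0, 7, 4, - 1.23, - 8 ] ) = [-10, - 8.07,  -  8, - 7 ,-5, - 5, - 5 ,-4, - 3, - 1.23,-1 , - 8/13, -0.01,0, 1/18,4, 7,8]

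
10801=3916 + 6885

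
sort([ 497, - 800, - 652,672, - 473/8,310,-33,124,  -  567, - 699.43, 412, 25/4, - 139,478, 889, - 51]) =[ - 800, - 699.43, - 652, - 567 ,-139, - 473/8, - 51,-33,25/4,124, 310 , 412,478,497,672,889]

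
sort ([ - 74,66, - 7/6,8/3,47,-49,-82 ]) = [ - 82,-74,  -  49,-7/6,8/3,47, 66] 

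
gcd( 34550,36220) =10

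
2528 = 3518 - 990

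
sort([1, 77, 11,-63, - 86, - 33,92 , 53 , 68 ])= [ - 86, -63 ,-33, 1, 11, 53  ,  68,  77, 92 ] 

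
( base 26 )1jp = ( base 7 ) 3325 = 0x4ab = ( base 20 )2jf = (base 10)1195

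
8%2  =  0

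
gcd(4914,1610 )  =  14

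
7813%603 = 577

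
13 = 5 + 8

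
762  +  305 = 1067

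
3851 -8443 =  - 4592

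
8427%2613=588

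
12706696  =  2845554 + 9861142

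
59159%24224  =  10711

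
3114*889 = 2768346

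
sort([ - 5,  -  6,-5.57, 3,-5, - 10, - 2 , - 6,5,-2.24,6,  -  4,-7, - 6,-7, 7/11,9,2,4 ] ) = [ - 10,-7, - 7, - 6 , - 6, - 6,-5.57,-5, - 5,-4,- 2.24,-2, 7/11,2,3, 4,5,6,9 ]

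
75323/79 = 953 + 36/79= 953.46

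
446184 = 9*49576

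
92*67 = 6164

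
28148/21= 1340+8/21=1340.38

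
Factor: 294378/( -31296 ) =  - 301/32 = - 2^( - 5)*7^1*43^1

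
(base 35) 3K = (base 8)175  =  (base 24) 55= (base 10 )125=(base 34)3n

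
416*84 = 34944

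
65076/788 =16269/197 = 82.58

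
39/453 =13/151 = 0.09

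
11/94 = 11/94= 0.12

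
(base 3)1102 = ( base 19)20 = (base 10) 38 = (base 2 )100110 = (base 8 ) 46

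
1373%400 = 173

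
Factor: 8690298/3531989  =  2^1*3^1*17^1 * 85199^1 * 3531989^(  -  1 )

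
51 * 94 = 4794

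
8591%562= 161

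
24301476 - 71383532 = -47082056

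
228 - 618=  -390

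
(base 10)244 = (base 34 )76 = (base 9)301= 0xf4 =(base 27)91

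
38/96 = 19/48 =0.40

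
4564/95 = 48 + 4/95 = 48.04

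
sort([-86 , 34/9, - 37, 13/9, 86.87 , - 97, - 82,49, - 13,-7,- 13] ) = [ - 97, - 86, - 82, -37, -13 ,-13,-7, 13/9 , 34/9,49,86.87 ] 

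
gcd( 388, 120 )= 4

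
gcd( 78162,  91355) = 1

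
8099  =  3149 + 4950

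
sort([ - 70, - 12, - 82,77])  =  [-82,  -  70,  -  12, 77 ] 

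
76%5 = 1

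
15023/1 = 15023=15023.00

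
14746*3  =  44238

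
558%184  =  6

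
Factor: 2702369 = 37^1*73037^1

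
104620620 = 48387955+56232665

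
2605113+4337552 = 6942665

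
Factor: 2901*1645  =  4772145 = 3^1*5^1*7^1*47^1*967^1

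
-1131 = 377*( - 3 )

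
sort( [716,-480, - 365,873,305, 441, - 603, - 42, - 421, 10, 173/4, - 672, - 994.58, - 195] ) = [ - 994.58, - 672, - 603, - 480, - 421, - 365, - 195, - 42,10,173/4, 305, 441, 716,873]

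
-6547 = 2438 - 8985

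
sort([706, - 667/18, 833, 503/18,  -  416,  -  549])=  [-549, - 416,  -  667/18 , 503/18,706 , 833]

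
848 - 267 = 581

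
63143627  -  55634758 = 7508869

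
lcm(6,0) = 0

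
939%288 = 75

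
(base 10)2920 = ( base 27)404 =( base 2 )101101101000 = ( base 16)b68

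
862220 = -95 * ( - 9076 ) 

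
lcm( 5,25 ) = 25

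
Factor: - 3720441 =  - 3^1 * 53^1*23399^1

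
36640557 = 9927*3691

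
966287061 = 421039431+545247630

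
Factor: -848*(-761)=645328 = 2^4*53^1*761^1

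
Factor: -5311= - 47^1*113^1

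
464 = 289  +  175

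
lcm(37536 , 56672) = 2890272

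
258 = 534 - 276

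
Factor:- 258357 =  - 3^1*11^1*7829^1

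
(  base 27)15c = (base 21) 1kf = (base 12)610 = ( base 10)876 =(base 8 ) 1554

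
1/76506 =1/76506  =  0.00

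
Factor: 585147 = 3^1*195049^1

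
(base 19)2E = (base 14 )3A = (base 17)31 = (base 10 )52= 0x34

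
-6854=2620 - 9474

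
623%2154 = 623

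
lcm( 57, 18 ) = 342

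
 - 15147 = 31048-46195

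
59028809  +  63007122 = 122035931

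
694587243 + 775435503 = 1470022746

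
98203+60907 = 159110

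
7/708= 7/708  =  0.01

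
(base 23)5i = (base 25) 58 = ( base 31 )49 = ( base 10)133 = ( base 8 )205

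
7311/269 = 27 + 48/269 = 27.18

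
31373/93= 31373/93 = 337.34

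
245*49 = 12005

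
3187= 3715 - 528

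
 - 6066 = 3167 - 9233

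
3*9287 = 27861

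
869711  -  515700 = 354011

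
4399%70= 59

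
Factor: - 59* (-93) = 3^1*31^1* 59^1= 5487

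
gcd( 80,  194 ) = 2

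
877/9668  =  877/9668 = 0.09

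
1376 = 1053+323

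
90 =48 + 42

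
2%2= 0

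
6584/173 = 6584/173 =38.06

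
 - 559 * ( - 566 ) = 316394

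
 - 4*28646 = -114584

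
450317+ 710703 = 1161020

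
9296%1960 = 1456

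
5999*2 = 11998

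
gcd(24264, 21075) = 3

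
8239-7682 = 557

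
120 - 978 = - 858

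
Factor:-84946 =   -  2^1*42473^1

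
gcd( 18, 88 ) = 2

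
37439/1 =37439 = 37439.00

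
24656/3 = 8218 + 2/3= 8218.67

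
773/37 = 773/37 = 20.89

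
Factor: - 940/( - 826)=470/413= 2^1*5^1 * 7^(  -  1)*47^1 * 59^(-1 )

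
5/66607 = 5/66607=0.00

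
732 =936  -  204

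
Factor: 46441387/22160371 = 6029^1*7703^1*22160371^( - 1) 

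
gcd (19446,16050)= 6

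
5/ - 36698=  - 5/36698 = -0.00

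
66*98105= 6474930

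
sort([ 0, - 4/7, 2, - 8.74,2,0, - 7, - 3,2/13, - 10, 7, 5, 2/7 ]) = [ - 10, - 8.74, - 7, - 3, - 4/7, 0, 0, 2/13,2/7,2,2,  5,7] 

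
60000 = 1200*50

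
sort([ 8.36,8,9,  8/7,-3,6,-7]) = [ - 7, - 3,8/7,6 , 8,8.36,9]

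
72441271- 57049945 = 15391326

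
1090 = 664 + 426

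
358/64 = 179/32  =  5.59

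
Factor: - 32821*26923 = - 883639783 = -13^1*19^1 * 23^1*109^1*1427^1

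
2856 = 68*42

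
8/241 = 8/241 = 0.03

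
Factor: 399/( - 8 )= - 2^ (-3)*3^1*7^1 * 19^1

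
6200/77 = 6200/77 = 80.52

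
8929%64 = 33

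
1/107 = 1/107 = 0.01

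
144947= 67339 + 77608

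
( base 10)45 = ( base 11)41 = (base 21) 23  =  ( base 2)101101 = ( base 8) 55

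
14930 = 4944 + 9986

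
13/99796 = 13/99796 = 0.00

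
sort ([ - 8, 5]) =[ - 8, 5]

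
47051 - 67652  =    -  20601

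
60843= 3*20281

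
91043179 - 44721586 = 46321593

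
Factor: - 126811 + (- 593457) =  - 720268 = - 2^2*23^1*7829^1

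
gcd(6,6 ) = 6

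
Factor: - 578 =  - 2^1*17^2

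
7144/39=183+7/39 = 183.18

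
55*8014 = 440770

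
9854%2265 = 794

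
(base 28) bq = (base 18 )10A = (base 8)516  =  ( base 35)9J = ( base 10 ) 334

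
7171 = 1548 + 5623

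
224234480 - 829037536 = - 604803056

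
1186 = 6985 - 5799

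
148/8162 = 74/4081 = 0.02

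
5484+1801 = 7285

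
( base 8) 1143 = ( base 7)1532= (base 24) 11B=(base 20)1ab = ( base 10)611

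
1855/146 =12 + 103/146 = 12.71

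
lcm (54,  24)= 216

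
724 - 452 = 272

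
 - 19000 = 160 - 19160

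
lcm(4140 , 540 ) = 12420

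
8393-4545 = 3848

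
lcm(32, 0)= 0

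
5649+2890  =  8539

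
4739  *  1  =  4739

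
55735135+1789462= 57524597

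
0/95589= 0 = 0.00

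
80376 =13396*6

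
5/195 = 1/39 = 0.03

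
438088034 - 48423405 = 389664629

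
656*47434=31116704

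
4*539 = 2156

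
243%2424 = 243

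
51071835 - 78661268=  - 27589433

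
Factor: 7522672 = 2^4*470167^1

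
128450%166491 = 128450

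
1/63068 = 1/63068 = 0.00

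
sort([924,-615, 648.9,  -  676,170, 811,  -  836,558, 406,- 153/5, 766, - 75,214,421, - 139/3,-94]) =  [ - 836, - 676,-615, - 94, - 75,-139/3, - 153/5,170  ,  214,406,421, 558,648.9,766,811,924] 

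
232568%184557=48011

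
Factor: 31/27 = 3^( - 3)*31^1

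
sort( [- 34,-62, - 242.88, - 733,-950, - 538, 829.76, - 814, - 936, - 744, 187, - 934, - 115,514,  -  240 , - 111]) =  [-950, - 936,  -  934, - 814,  -  744, - 733, - 538, - 242.88, - 240 , - 115, - 111, -62,  -  34, 187,514, 829.76 ]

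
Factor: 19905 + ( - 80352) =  - 60447= - 3^1 * 20149^1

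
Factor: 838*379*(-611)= - 194054822= -2^1*13^1*47^1*379^1*419^1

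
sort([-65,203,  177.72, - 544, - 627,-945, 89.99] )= [ - 945 , - 627, - 544,- 65,89.99, 177.72, 203 ] 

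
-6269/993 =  -6269/993 = -  6.31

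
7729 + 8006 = 15735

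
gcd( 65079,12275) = 1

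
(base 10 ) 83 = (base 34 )2f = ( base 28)2r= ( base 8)123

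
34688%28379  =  6309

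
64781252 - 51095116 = 13686136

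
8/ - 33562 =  - 1 + 16777/16781 = - 0.00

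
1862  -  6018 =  - 4156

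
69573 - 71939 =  - 2366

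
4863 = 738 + 4125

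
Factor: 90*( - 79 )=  -7110 = -  2^1 * 3^2*5^1*79^1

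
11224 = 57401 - 46177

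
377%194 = 183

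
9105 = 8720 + 385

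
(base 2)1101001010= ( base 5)11332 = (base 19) 266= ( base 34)OQ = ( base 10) 842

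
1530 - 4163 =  -2633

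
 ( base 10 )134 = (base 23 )5J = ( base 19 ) 71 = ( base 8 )206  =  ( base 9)158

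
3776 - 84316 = -80540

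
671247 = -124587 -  - 795834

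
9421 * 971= 9147791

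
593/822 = 593/822 = 0.72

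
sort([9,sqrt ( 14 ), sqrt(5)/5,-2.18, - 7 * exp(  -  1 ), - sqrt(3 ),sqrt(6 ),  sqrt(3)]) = [ - 7*exp( - 1 ),  -  2.18, -sqrt(3 ), sqrt( 5)/5, sqrt( 3 ), sqrt(6),sqrt(14 ), 9 ] 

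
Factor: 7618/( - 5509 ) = -2^1*7^( - 1 )* 13^1 * 293^1*787^( - 1) 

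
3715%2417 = 1298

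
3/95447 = 3/95447   =  0.00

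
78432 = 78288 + 144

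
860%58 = 48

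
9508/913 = 10 + 378/913 = 10.41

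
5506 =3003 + 2503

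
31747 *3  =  95241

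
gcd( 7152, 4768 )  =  2384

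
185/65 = 2 + 11/13 = 2.85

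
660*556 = 366960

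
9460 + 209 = 9669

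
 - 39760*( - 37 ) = 1471120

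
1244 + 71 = 1315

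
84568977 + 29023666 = 113592643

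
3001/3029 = 3001/3029  =  0.99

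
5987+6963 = 12950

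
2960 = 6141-3181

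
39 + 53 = 92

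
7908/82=96 + 18/41 = 96.44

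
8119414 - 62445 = 8056969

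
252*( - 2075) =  - 522900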